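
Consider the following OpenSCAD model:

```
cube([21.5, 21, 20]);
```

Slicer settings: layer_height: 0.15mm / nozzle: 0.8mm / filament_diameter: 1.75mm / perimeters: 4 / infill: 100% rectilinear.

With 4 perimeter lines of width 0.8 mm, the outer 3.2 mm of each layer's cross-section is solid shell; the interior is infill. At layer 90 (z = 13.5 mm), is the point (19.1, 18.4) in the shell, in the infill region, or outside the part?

shell

At z = 13.5 mm: the cube is present — its section is the full 21.5×21 rectangle. Overall, the cross-section is a single solid region. The nearest boundary edge runs (21.50, 0.00)→(21.50, 21.00); distance from the point to it = 2.40 mm. The point is inside the cross-section, 2.40 mm from the nearest boundary — within the 3.2 mm shell band (4 × 0.8).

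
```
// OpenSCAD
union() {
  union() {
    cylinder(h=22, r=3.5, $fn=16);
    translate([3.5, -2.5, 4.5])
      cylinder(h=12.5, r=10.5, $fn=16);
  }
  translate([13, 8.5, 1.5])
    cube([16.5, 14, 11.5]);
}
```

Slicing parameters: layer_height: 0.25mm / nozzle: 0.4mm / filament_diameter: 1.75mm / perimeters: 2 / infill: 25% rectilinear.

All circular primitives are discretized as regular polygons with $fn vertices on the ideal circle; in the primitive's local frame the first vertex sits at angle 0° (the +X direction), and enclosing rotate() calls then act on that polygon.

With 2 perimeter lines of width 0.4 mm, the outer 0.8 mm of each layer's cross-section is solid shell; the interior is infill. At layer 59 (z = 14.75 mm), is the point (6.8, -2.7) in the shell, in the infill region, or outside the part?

infill

At z = 14.75 mm: the r=3.5 cylinder contributes a regular 16-gon of circumradius 3.5; the cylinder at (3.5, -2.5): section is a regular 16-gon, circumradius r=10.5; Combining (union): the r=3.5 cylinder lies entirely inside the r=10.5 cylinder at (3.5, -2.5), so the union is just the r=10.5 cylinder at (3.5, -2.5) — 1 connected region; the cube at (13, 8.5) does not reach this height (z outside [1.5, 13]); Combining (union): only the result so far is present, so the union is just that shape — 1 connected region. Overall, the cross-section is a single solid region. The nearest boundary edge runs (14.00, -2.50)→(13.20, -6.52); distance from the point to it = 7.02 mm. The point is inside the cross-section and 7.02 mm from the nearest boundary — more than the 0.8 mm shell width (2 × 0.4), so it's in the infill interior.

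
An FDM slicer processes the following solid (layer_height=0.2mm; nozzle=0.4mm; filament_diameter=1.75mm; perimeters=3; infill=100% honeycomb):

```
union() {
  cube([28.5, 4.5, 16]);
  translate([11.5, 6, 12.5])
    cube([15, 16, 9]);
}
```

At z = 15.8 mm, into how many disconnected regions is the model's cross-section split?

At z = 15.8 mm: the 28.5×4.5 cube contributes its full rectangle; the cube at (11.5, 6) (footprint 15×16) is included at this height; Merging all regions: the 2 present regions are separate (no shared area or edge), so areas and boundary lengths simply add and each stays a separate island — 2 connected regions. The result has 2 disconnected regions.

2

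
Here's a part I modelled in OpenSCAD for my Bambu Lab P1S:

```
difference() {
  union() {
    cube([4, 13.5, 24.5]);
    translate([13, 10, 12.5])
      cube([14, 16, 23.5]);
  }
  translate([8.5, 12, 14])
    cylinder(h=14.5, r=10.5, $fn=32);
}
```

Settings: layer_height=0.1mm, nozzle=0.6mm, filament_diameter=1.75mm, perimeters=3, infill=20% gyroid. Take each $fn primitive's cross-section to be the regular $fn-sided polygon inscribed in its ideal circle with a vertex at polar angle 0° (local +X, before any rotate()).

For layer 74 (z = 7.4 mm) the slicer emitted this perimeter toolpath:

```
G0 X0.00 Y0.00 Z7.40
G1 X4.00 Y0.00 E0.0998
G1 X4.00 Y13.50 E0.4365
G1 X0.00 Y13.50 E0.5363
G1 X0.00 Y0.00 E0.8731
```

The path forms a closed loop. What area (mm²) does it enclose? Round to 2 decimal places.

54.00 mm²

Apply the shoelace formula to the sequence of (X, Y) vertices; enclosed area = 54.00 mm².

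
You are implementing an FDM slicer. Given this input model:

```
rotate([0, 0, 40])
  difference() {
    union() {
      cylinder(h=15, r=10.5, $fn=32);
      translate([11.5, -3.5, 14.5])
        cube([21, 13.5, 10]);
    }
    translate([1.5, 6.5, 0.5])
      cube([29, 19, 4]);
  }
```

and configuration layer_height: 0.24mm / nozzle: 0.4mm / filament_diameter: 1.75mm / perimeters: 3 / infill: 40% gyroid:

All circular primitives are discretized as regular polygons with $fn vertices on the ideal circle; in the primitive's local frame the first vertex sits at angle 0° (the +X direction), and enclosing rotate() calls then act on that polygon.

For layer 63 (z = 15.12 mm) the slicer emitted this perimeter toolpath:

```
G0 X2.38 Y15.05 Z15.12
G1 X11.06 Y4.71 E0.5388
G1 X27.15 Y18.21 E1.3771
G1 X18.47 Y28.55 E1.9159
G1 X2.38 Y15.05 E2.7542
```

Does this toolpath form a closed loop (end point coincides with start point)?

yes

Start point (G0): (2.38, 15.05). End point (last G1): the path returns to the start — closed.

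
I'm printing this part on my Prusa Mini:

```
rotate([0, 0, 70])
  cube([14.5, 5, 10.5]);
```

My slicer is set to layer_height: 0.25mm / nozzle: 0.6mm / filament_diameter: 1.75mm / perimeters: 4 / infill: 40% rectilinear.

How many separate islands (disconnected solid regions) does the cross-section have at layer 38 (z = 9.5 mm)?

At z = 9.5 mm: the cube is present — its section is the full 14.5×5 rectangle; (whole slice rotated 70° about Z — lengths, areas and connectivity unchanged). Overall, the cross-section is a single solid region. Island count = 1.

1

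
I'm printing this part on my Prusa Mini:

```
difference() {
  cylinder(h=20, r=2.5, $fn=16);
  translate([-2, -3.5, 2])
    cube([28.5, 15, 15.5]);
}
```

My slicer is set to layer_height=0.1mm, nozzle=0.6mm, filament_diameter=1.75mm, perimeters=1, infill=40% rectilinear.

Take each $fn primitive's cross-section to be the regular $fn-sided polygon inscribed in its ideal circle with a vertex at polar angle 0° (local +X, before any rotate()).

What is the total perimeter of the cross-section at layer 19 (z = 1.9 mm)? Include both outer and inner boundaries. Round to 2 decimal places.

At z = 1.9 mm: the cylinder: section is a regular 16-gon, circumradius r=2.5 (perimeter = 2·16·2.500·sin(180°/16) = 15.61 mm); the cube at (-2, -3.5) is not intersected at this z (z outside [2, 17.5]); After the difference (first − rest): none of the subtracted shapes is present at this height, so the r=2.5 cylinder is unchanged — boundary = 15.61 mm. Overall, the cross-section is a single solid region. Total boundary length (outer) = 15.61 mm.

15.61 mm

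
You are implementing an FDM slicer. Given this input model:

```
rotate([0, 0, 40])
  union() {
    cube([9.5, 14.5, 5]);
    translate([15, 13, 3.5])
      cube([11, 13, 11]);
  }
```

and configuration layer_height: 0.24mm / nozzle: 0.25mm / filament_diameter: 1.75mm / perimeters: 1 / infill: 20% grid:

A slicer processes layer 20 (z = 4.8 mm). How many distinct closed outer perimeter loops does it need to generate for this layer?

At z = 4.8 mm: the cube is present — its section is the full 9.5×14.5 rectangle; the cube at (15, 13) is present — its section is the full 11×13 rectangle; Combining (union): the 2 present regions are separate (no shared area or edge), so areas and boundary lengths simply add and each stays a separate island — 2 connected regions; (whole slice rotated 40° about Z — lengths, areas and connectivity unchanged). The result has 2 disconnected regions.

2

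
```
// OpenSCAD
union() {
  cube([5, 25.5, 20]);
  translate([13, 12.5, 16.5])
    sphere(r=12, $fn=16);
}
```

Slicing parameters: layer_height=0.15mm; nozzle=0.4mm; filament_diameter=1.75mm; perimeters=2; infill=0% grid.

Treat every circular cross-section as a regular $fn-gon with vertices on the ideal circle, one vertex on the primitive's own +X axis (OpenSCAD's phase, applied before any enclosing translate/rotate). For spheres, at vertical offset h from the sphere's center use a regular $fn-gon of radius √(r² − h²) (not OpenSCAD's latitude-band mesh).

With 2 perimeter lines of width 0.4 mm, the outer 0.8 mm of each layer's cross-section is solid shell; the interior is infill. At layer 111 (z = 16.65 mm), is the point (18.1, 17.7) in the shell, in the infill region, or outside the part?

infill

At z = 16.65 mm: the 5×25.5 cube contributes its full rectangle; the r=12 sphere at (13, 12.5) contributes a regular 16-gon of circumradius √(12²−0.15²) = 11.999; Merging all regions: the regions partially overlap (shared area 46.59 mm²), so overlapping operands fuse into one piece — 1 connected region. Overall, the cross-section is a single solid region. The nearest boundary edge runs (17.59, 23.59)→(21.48, 20.98); distance from the point to it = 4.61 mm. The point is inside the cross-section and 4.61 mm from the nearest boundary — more than the 0.8 mm shell width (2 × 0.4), so it's in the infill interior.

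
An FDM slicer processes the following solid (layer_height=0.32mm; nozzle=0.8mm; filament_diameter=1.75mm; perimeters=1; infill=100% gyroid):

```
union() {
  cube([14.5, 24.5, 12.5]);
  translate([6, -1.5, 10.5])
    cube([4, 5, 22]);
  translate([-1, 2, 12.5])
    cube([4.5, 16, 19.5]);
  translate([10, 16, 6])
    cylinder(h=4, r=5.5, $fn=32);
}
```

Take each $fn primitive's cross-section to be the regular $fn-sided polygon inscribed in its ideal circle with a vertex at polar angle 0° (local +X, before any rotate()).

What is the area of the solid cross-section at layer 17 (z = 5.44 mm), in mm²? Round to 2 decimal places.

355.25 mm²

At z = 5.44 mm: the cube is present — its section is the full 14.5×24.5 rectangle (area 355.25 mm²); the cube at (6, -1.5) does not reach this height (z outside [10.5, 32.5]); the cube at (-1, 2) is not intersected at this z (z outside [12.5, 32]); the cylinder at (10, 16) does not reach this height (z outside [6, 10]); Taking the union: only the 14.5×24.5 cube is present, so the union is just that shape — area = 355.25 mm². Overall, the cross-section is a single solid region. Net area = 355.25 mm².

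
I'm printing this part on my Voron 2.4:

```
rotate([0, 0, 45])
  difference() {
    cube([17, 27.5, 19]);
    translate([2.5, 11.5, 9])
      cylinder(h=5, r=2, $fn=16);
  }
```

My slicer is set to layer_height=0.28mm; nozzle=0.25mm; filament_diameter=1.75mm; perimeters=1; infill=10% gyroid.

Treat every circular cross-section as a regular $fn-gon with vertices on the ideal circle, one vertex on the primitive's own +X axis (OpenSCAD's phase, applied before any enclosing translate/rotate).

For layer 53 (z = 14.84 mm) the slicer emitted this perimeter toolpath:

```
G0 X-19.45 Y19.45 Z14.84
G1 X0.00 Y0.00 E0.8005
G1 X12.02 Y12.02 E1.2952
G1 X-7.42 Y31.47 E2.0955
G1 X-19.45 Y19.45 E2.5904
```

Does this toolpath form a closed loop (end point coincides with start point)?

Start point (G0): (-19.45, 19.45). End point (last G1): the path returns to the start — closed.

yes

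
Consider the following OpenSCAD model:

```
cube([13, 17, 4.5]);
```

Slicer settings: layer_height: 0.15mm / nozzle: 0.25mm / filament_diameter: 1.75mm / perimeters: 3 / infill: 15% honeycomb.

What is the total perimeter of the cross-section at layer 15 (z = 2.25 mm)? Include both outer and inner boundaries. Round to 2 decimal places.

60.00 mm

At z = 2.25 mm: the cube is present — its section is the full 13×17 rectangle (perimeter 60.00 mm). Overall, the cross-section is a single solid region. Total boundary length (outer) = 60.00 mm.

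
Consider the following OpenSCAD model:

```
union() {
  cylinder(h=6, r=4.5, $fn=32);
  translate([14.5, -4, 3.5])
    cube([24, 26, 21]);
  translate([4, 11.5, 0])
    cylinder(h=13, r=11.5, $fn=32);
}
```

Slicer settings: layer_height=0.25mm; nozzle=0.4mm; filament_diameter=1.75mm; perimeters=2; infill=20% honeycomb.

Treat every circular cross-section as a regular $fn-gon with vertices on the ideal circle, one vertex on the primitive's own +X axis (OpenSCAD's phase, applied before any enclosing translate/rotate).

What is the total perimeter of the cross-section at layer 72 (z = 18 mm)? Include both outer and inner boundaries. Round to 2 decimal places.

100.00 mm

At z = 18 mm: the cylinder is not intersected at this z (z outside [0, 6]); the cube at (14.5, -4) (footprint 24×26) is included at this height (perimeter 100.00 mm); the cylinder at (4, 11.5) is absent (z outside [0, 13]); Taking the union: only the 24×26 cube at (14.5, -4) is present, so the union is just that shape — boundary = 100.00 mm. Overall, the cross-section is a single solid region. Total boundary length (outer) = 100.00 mm.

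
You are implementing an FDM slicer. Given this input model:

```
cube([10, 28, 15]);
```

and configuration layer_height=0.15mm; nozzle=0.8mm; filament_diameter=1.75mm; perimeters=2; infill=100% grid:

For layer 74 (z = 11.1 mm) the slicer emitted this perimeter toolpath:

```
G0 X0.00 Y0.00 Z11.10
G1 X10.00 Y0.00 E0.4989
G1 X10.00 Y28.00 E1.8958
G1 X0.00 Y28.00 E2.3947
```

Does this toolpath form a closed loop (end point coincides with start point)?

no

Start point (G0): (0.00, 0.00). End point (last G1): the path does not return to the start — open.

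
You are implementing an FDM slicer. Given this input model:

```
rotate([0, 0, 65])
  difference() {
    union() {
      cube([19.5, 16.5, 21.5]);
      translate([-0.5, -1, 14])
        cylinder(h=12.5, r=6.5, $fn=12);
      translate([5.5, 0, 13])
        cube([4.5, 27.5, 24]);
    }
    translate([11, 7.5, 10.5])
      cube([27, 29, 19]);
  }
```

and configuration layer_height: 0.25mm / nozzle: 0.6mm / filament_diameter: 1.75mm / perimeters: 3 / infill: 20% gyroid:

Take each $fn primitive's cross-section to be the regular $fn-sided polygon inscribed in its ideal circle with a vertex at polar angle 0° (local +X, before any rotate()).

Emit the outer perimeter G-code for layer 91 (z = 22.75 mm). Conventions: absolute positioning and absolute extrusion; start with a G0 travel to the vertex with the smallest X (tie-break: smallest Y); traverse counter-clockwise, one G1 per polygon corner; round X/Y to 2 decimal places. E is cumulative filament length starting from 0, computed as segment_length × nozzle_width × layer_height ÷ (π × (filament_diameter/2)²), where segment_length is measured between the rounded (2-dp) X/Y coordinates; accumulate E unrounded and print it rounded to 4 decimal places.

At z = 22.75 mm: the cube is not intersected at this z (z outside [0, 21.5]); the r=6.5 cylinder at (-0.5, -1) gives a regular 12-gon of circumradius 6.5 (constant along its height); the 4.5×27.5 cube at (5.5, 0) contributes its full rectangle; Combining (union): the regions partially overlap (shared area 0.10 mm²), so overlapping operands fuse into one piece — 1 connected region; the cube at (11, 7.5) is present — its section is the full 27×29 rectangle; Subtracting the remaining from the first: starting from that combined region, the 27×29 cube at (11, 7.5) misses the remaining region (no effect) — 1 connected region; (rotated 65° about Z; rotation is an isometry so areas/perimeters/island counts are preserved). The outline is a single polygon with 17 vertices. Extrusion per mm of travel: 0.6 × 0.25 / (π × 0.875²) = 0.062363. Accumulating E over each segment gives final E = 6.3857.

G0 X-22.60 Y16.61 Z22.75
G1 X1.54 Y5.35 E1.6612
G1 X0.13 Y5.60 E1.7505
G1 X-3.03 Y4.45 E1.9602
G1 X-5.20 Y1.87 E2.1704
G1 X-5.78 Y-1.44 E2.3800
G1 X-4.63 Y-4.60 E2.5897
G1 X-2.05 Y-6.77 E2.7999
G1 X1.26 Y-7.35 E3.0095
G1 X4.42 Y-6.20 E3.2192
G1 X6.59 Y-3.62 E3.4294
G1 X7.17 Y-0.31 E3.6390
G1 X6.02 Y2.85 E3.8487
G1 X3.44 Y5.02 E4.0590
G1 X2.42 Y5.20 E4.1235
G1 X4.23 Y9.06 E4.3894
G1 X-20.70 Y20.69 E6.1050
G1 X-22.60 Y16.61 E6.3857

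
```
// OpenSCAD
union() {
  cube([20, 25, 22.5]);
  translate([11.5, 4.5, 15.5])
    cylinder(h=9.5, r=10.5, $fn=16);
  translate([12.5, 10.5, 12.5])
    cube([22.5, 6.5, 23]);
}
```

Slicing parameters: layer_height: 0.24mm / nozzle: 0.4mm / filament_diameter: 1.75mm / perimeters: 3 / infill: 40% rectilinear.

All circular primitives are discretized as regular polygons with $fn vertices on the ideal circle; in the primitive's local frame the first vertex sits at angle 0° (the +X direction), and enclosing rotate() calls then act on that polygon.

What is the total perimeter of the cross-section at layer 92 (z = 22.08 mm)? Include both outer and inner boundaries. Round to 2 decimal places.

126.16 mm

At z = 22.08 mm: the 20×25 cube contributes its full rectangle (perimeter 90.00 mm); the cylinder at (11.5, 4.5): section is a regular 16-gon, circumradius r=10.5 (perimeter = 2·16·10.500·sin(180°/16) = 65.55 mm); the 22.5×6.5 cube at (12.5, 10.5) contributes its full rectangle (perimeter 58.00 mm); Merging all regions: the regions partially overlap (shared area 293.44 mm²), so the edge portions inside another operand are dropped and the merged outline is re-measured after clipping — boundary = 126.16 mm. Overall, the cross-section is a single solid region. Total boundary length (outer) = 126.16 mm.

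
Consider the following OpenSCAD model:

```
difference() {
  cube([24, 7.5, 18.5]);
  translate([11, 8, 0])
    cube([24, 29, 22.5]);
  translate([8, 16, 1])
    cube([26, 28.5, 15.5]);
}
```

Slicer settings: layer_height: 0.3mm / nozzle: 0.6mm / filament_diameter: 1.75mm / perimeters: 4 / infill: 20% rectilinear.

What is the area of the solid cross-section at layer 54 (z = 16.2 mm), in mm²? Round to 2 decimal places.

180.00 mm²

At z = 16.2 mm: the cube is present — its section is the full 24×7.5 rectangle (area 180.00 mm²); the 24×29 cube at (11, 8) contributes its full rectangle (area 696.00 mm²); the 26×28.5 cube at (8, 16) contributes its full rectangle (area 741.00 mm²); Taking the first minus the rest: starting from the 24×7.5 cube (180.00 mm²), the 24×29 cube at (11, 8) misses the remaining region (no effect); the 26×28.5 cube at (8, 16) misses the remaining region (no effect) — area = 180.00 mm². Overall, the cross-section is a single solid region. Net area = 180.00 mm².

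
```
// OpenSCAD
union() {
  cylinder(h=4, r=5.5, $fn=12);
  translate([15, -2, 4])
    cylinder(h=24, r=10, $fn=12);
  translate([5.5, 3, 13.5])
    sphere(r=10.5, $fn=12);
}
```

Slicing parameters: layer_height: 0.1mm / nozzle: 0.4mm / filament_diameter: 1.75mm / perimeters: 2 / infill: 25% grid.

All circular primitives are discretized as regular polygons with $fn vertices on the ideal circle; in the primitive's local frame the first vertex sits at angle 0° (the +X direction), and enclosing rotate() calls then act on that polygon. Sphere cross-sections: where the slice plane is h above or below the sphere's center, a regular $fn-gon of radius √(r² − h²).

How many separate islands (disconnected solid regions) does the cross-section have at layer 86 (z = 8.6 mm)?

1

At z = 8.6 mm: the cylinder does not reach this height (z outside [0, 4]); the r=10 cylinder at (15, -2) gives a regular 12-gon of circumradius 10 (constant along its height); the r=10.5 sphere at (5.5, 3) contributes a regular 12-gon of circumradius √(10.5²−4.9²) = 9.287; Merging all regions: the regions partially overlap (shared area 87.80 mm²), so overlapping operands fuse into one piece — 1 connected region. Overall, the cross-section is a single solid region. Island count = 1.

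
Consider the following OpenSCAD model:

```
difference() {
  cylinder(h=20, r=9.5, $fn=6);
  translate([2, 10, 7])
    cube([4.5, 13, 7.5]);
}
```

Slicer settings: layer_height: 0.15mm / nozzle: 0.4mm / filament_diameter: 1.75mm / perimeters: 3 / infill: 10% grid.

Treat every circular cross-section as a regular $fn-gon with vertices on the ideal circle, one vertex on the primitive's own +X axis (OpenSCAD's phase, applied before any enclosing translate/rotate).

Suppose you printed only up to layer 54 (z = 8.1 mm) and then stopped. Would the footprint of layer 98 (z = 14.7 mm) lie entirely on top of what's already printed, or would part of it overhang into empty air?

entirely on top

Compare the two slices. At z = 8.1: the r=9.5 cylinder contributes a regular 6-gon of circumradius 9.5 (area = (6/2)·9.500²·sin(360°/6) = 234.48 mm²); the cube at (2, 10) (footprint 4.5×13) is included at this height (area 58.50 mm²); After the difference (first − rest): starting from the r=9.5 cylinder (234.48 mm²), the 4.5×13 cube at (2, 10) misses the remaining region (no effect) — area = 234.48 mm². At z = 14.7: the cylinder: section is a regular 6-gon, circumradius r=9.5 (area = (6/2)·9.500²·sin(360°/6) = 234.48 mm²); the cube at (2, 10) does not reach this height (z outside [7, 14.5]); After the difference (first − rest): none of the subtracted shapes is present at this height, so the r=9.5 cylinder is unchanged — area = 234.48 mm². Checking containment: the cross-section at z = 14.7 is a subset of the cross-section at z = 8.1.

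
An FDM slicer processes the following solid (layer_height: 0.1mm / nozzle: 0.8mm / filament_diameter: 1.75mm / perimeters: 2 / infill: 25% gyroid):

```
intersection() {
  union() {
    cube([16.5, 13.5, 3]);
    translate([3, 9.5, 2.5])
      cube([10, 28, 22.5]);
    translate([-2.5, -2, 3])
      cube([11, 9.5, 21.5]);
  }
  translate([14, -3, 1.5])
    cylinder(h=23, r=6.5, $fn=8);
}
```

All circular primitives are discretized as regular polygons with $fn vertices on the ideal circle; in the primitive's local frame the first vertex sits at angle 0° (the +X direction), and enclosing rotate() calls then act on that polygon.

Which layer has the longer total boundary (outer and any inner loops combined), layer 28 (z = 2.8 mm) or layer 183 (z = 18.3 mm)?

layer 28 (z = 2.8 mm)

Layer 28 (z = 2.8): the cube (footprint 16.5×13.5) is included at this height (perimeter 60.00 mm); the cube at (3, 9.5) is present — its section is the full 10×28 rectangle (perimeter 76.00 mm); the cube at (-2.5, -2) is absent (z outside [3, 24.5]); Merging all regions: the regions partially overlap (shared area 40.00 mm²), so the edge portions inside another operand are dropped and the merged outline is re-measured after clipping — boundary = 108.00 mm; the r=6.5 cylinder at (14, -3) gives a regular 8-gon of circumradius 6.5 (constant along its height) (perimeter = 2·8·6.500·sin(180°/8) = 39.80 mm); Keeping only the common overlap: the r=6.5 cylinder at (14, -3) partially overlaps the result so far; clipping to the common part keeps 19.69 mm² — boundary = 19.63 mm. So its perimeter = 19.63 mm. Layer 183 (z = 18.3): the cube does not reach this height (z outside [0, 3]); the cube at (3, 9.5) (footprint 10×28) is included at this height (perimeter 76.00 mm); the cube at (-2.5, -2) (footprint 11×9.5) is included at this height (perimeter 41.00 mm); Taking the union: the 2 present regions are separate (no shared area or edge), so areas and boundary lengths simply add and each stays a separate island — boundary = 117.00 mm; the r=6.5 cylinder at (14, -3) contributes a regular 8-gon of circumradius 6.5 (perimeter = 2·8·6.500·sin(180°/8) = 39.80 mm); Keeping only the common overlap: the r=6.5 cylinder at (14, -3) partially overlaps that combined region; clipping to the common part keeps 0.41 mm² — boundary = 3.53 mm. So its perimeter = 3.53 mm. Layer 28 is larger (19.63 vs 3.53 mm).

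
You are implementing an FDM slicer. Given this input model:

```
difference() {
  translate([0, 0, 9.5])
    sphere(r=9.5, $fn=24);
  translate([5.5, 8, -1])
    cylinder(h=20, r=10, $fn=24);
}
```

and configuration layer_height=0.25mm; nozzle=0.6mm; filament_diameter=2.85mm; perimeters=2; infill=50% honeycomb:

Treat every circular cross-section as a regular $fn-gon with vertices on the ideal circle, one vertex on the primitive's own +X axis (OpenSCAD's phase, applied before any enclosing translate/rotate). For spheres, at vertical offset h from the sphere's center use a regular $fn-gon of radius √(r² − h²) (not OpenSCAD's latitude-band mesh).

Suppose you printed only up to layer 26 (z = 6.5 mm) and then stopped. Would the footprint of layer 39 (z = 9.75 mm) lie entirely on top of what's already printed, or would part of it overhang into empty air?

Compare the two slices. At z = 6.5: the r=9.5 sphere slices to a regular 24-gon of circumradius 9.014 (√(r²−h²) with h=3 from center) (area = (24/2)·9.014²·sin(360°/24) = 252.35 mm²); the r=10 cylinder at (5.5, 8) gives a regular 24-gon of circumradius 10 (constant along its height) (area = (24/2)·10.000²·sin(360°/24) = 310.58 mm²); Subtracting the remaining from the first: starting from the r=9.5 sphere (252.35 mm²), the r=10 cylinder at (5.5, 8) partially overlaps it — only the 105.28 mm² overlap (of its 310.58 mm²) is removed, clipping the outline — area = 147.07 mm². At z = 9.75: the r=9.5 sphere slices to a regular 24-gon of circumradius 9.497 (√(r²−h²) with h=0.25 from center) (area = (24/2)·9.497²·sin(360°/24) = 280.11 mm²); the r=10 cylinder at (5.5, 8) gives a regular 24-gon of circumradius 10 (constant along its height) (area = (24/2)·10.000²·sin(360°/24) = 310.58 mm²); Taking the first minus the rest: starting from the r=9.5 sphere (280.11 mm²), the r=10 cylinder at (5.5, 8) partially overlaps it — only the 115.06 mm² overlap (of its 310.58 mm²) is removed, clipping the outline — area = 165.05 mm². Checking containment: at z = 9.75 the cross-section extends beyond the z = 6.5 cross-section by about 17.98 mm².

part overhangs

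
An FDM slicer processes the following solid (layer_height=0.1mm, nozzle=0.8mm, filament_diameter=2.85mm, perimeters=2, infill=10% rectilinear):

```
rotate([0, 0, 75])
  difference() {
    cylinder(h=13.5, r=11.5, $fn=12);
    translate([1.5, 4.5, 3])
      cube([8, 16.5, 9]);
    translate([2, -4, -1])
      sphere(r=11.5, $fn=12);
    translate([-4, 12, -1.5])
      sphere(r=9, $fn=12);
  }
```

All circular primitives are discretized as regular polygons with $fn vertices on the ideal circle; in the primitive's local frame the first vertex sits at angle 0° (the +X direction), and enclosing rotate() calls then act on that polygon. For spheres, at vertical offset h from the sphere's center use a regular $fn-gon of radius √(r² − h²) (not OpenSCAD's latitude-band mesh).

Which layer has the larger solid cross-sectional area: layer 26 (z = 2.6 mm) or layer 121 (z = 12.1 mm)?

layer 121 (z = 12.1 mm)

Layer 26 (z = 2.6): the r=11.5 cylinder contributes a regular 12-gon of circumradius 11.5 (area = (12/2)·11.500²·sin(360°/12) = 396.75 mm²); the cube at (1.5, 4.5) is not intersected at this z (z outside [3, 12]); the sphere at (2, -4): section is a regular 12-gon, circumradius = √(r²−h²) = √(11.5²−3.6²) = 10.922 (area = (12/2)·10.922²·sin(360°/12) = 357.87 mm²); the sphere at (-4, 12): section is a regular 12-gon, circumradius = √(r²−h²) = √(9²−4.1²) = 8.012 (area = (12/2)·8.012²·sin(360°/12) = 192.57 mm²); After the difference (first − rest): starting from the r=11.5 cylinder (396.75 mm²), the r=11.5 sphere at (2, -4) partially overlaps it — only the 279.13 mm² overlap (of its 357.87 mm²) is removed, clipping the outline; the r=9 sphere at (-4, 12) partially overlaps it — only the 54.78 mm² overlap (of its 192.57 mm²) is removed, clipping the outline — area = 62.84 mm²; (whole slice rotated 75° about Z — lengths, areas and connectivity unchanged). So its area = 62.84 mm². Layer 121 (z = 12.1): the r=11.5 cylinder gives a regular 12-gon of circumradius 11.5 (constant along its height) (area = (12/2)·11.500²·sin(360°/12) = 396.75 mm²); the cube at (1.5, 4.5) is absent (z outside [3, 12]); the sphere at (2, -4) is not intersected at this z (|z−center|=13.100 > r=11.5); the sphere at (-4, 12) does not reach this height (|z−center|=13.600 > r=9); After the difference (first − rest): none of the subtracted shapes is present at this height, so the r=11.5 cylinder is unchanged — area = 396.75 mm²; (rotated 75° about Z; rotation is an isometry so areas/perimeters/island counts are preserved). So its area = 396.75 mm². Layer 121 is larger (396.75 vs 62.84 mm²).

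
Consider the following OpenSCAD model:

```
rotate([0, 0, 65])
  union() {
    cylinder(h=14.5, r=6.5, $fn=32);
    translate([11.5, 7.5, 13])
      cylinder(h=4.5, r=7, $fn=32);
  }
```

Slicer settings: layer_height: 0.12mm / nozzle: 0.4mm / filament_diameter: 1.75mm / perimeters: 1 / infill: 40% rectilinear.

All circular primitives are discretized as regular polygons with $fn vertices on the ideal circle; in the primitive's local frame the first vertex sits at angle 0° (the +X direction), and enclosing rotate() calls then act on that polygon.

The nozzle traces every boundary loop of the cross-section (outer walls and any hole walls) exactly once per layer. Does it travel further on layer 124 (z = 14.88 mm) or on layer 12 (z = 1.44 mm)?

Layer 124 (z = 14.88): the cylinder is not intersected at this z (z outside [0, 14.5]); the cylinder at (11.5, 7.5): section is a regular 32-gon, circumradius r=7 (perimeter = 2·32·7.000·sin(180°/32) = 43.91 mm); Combining (union): only the r=7 cylinder at (11.5, 7.5) is present, so the union is just that shape — boundary = 43.91 mm; (whole slice rotated 65° about Z — lengths, areas and connectivity unchanged). So its perimeter = 43.91 mm. Layer 12 (z = 1.44): the r=6.5 cylinder gives a regular 32-gon of circumradius 6.5 (constant along its height) (perimeter = 2·32·6.500·sin(180°/32) = 40.78 mm); the cylinder at (11.5, 7.5) is not intersected at this z (z outside [13, 17.5]); Combining (union): only the r=6.5 cylinder is present, so the union is just that shape — boundary = 40.78 mm; (whole slice rotated 65° about Z — lengths, areas and connectivity unchanged). So its perimeter = 40.78 mm. Layer 124 is larger (43.91 vs 40.78 mm).

layer 124 (z = 14.88 mm)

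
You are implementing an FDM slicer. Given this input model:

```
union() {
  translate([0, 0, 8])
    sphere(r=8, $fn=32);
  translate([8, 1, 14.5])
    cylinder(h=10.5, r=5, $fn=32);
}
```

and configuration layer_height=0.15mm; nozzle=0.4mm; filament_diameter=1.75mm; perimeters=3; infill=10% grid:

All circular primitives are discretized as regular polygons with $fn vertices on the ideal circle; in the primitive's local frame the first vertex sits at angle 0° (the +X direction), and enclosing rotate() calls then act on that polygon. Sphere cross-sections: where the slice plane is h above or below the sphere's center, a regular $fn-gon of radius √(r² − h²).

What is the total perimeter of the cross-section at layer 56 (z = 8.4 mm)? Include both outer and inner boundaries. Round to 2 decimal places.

At z = 8.4 mm: the r=8 sphere contributes a regular 32-gon of circumradius √(8²−0.4²) = 7.990 (perimeter = 2·32·7.990·sin(180°/32) = 50.12 mm); the cylinder at (8, 1) is absent (z outside [14.5, 25]); Merging all regions: only the r=8 sphere is present, so the union is just that shape — boundary = 50.12 mm. Overall, the cross-section is a single solid region. Total boundary length (outer) = 50.12 mm.

50.12 mm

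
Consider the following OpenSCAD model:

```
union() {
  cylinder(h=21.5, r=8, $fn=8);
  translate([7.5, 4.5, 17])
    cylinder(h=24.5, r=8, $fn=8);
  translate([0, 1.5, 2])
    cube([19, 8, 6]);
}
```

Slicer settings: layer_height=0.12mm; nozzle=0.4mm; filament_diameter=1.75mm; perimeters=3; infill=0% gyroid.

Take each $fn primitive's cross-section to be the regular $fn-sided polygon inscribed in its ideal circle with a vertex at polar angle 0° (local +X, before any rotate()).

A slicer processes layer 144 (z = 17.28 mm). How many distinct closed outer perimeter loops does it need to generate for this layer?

1

At z = 17.28 mm: the r=8 cylinder contributes a regular 8-gon of circumradius 8; the cylinder at (7.5, 4.5): section is a regular 8-gon, circumradius r=8; the cube at (0, 1.5) does not reach this height (z outside [2, 8]); Combining (union): the regions partially overlap (shared area 55.50 mm²), so overlapping operands fuse into one piece — 1 connected region. The result has 1 disconnected region.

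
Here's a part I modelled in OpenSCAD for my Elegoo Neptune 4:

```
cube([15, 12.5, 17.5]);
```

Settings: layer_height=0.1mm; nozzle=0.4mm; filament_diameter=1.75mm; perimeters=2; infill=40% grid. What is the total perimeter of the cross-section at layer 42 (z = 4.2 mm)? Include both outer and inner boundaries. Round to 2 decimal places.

55.00 mm

At z = 4.2 mm: the cube (footprint 15×12.5) is included at this height (perimeter 55.00 mm). Overall, the cross-section is a single solid region. Total boundary length (outer) = 55.00 mm.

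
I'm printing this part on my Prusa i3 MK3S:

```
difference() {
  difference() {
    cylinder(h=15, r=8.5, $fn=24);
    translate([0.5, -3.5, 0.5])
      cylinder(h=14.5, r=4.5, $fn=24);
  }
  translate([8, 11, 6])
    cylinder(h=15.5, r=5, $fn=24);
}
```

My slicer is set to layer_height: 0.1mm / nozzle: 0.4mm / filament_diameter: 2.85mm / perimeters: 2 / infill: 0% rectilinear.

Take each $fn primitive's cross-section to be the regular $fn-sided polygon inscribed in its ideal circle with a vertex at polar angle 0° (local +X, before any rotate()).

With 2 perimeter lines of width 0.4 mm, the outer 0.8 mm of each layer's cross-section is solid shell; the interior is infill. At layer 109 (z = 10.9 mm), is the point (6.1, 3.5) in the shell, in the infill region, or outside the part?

infill

At z = 10.9 mm: the r=8.5 cylinder contributes a regular 24-gon of circumradius 8.5; the r=4.5 cylinder at (0.5, -3.5) gives a regular 24-gon of circumradius 4.5 (constant along its height); Taking the first minus the rest: starting from the r=8.5 cylinder, the r=4.5 cylinder at (0.5, -3.5) lies wholly inside it (removes its full 62.89 mm² and its 28.19 mm outline becomes a hole wall) — 1 connected region with 1 hole; the r=5 cylinder at (8, 11) contributes a regular 24-gon of circumradius 5; Subtracting the remaining from the first: starting from that combined region, the r=5 cylinder at (8, 11) misses the remaining region (no effect) — 1 connected region with 1 hole. Overall, the cross-section is one region with 1 hole. The nearest boundary edge runs (7.36, 4.25)→(8.21, 2.20); distance from the point to it = 1.45 mm. The point is inside the cross-section and 1.45 mm from the nearest boundary — more than the 0.8 mm shell width (2 × 0.4), so it's in the infill interior.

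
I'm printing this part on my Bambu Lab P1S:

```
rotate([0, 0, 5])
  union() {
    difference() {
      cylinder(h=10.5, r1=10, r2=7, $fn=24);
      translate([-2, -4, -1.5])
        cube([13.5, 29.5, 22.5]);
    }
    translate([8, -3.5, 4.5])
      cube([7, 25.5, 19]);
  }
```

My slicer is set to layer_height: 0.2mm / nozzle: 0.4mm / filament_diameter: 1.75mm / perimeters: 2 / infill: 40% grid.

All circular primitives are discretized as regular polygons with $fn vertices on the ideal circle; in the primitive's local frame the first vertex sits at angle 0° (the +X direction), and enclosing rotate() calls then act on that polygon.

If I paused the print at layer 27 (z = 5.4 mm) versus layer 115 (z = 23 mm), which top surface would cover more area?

Layer 27 (z = 5.4): the cone: at t=0.514 of its height the radius interpolates to r₁+(r₂−r₁)t = 8.457, giving a regular 24-gon of that circumradius (area = (24/2)·8.457²·sin(360°/24) = 222.14 mm²); the 13.5×29.5 cube at (-2, -4) contributes its full rectangle (area 398.25 mm²); Subtracting the remaining from the first: starting from the cone (222.14 mm²), the 13.5×29.5 cube at (-2, -4) partially overlaps it — only the 112.50 mm² overlap (of its 398.25 mm²) is removed, clipping the outline — area = 109.64 mm²; the cube at (8, -3.5) is present — its section is the full 7×25.5 rectangle (area 178.50 mm²); Combining (union): the 2 present regions are separate (no shared area or edge), so areas and boundary lengths simply add and each stays a separate island — area = 288.14 mm²; (whole slice rotated 5° about Z — lengths, areas and connectivity unchanged). So its area = 288.14 mm². Layer 115 (z = 23): the cone is absent (z outside [0, 10.5]); the cube at (-2, -4) does not reach this height (z outside [-1.5, 21]); Subtracting the remaining from the first: the first operand is absent here, so nothing remains; the 7×25.5 cube at (8, -3.5) contributes its full rectangle (area 178.50 mm²); Merging all regions: only the 7×25.5 cube at (8, -3.5) is present, so the union is just that shape — area = 178.50 mm²; (whole slice rotated 5° about Z — lengths, areas and connectivity unchanged). So its area = 178.50 mm². Layer 27 is larger (288.14 vs 178.50 mm²).

layer 27 (z = 5.4 mm)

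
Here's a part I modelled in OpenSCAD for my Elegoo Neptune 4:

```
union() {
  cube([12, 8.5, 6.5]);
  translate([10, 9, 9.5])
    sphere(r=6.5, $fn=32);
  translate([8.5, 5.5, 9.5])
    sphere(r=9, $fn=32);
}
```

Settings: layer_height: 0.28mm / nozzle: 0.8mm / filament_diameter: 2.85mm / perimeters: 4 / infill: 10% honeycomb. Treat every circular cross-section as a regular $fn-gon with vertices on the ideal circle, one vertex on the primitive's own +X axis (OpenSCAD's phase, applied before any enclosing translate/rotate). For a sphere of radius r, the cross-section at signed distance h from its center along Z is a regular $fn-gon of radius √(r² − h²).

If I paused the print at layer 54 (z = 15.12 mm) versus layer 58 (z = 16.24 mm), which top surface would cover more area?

layer 54 (z = 15.12 mm)

Layer 54 (z = 15.12): the cube is not intersected at this z (z outside [0, 6.5]); the sphere at (10, 9): section is a regular 32-gon, circumradius = √(r²−h²) = √(6.5²−5.62²) = 3.266 (area = (32/2)·3.266²·sin(360°/32) = 33.29 mm²); the r=9 sphere at (8.5, 5.5) slices to a regular 32-gon of circumradius 7.030 (√(r²−h²) with h=5.62 from center) (area = (32/2)·7.030²·sin(360°/32) = 154.25 mm²); Combining (union): the regions partially overlap — summed areas 187.54 mm² minus the doubly-counted overlap 33.23 mm² gives 154.31 mm² — area = 154.31 mm². So its area = 154.31 mm². Layer 58 (z = 16.24): the cube does not reach this height (z outside [0, 6.5]); the sphere at (10, 9) is not intersected at this z (|z−center|=6.740 > r=6.5); the r=9 sphere at (8.5, 5.5) contributes a regular 32-gon of circumradius √(9²−6.74²) = 5.964 (area = (32/2)·5.964²·sin(360°/32) = 111.04 mm²); Combining (union): only the r=9 sphere at (8.5, 5.5) is present, so the union is just that shape — area = 111.04 mm². So its area = 111.04 mm². Layer 54 is larger (154.31 vs 111.04 mm²).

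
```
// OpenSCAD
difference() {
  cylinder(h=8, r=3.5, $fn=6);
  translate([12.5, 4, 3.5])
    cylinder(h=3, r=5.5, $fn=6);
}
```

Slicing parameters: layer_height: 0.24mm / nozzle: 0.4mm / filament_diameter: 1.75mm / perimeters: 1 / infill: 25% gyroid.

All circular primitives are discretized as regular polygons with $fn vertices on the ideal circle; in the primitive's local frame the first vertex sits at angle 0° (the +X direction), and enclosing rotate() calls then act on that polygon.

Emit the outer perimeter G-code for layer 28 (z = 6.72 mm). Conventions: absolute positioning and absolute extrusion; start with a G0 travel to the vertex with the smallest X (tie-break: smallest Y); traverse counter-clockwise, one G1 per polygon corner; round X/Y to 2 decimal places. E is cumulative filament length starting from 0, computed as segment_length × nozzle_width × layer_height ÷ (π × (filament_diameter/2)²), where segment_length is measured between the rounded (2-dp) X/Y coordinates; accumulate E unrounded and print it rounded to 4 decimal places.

At z = 6.72 mm: the r=3.5 cylinder gives a regular 6-gon of circumradius 3.5 (constant along its height); the cylinder at (12.5, 4) is not intersected at this z (z outside [3.5, 6.5]); After the difference (first − rest): none of the subtracted shapes is present at this height, so the r=3.5 cylinder is unchanged — 1 connected region. The outline is a single polygon with 6 vertices. Extrusion per mm of travel: 0.4 × 0.24 / (π × 0.875²) = 0.039912. Accumulating E over each segment gives final E = 0.8380.

G0 X-3.50 Y0.00 Z6.72
G1 X-1.75 Y-3.03 E0.1397
G1 X1.75 Y-3.03 E0.2793
G1 X3.50 Y0.00 E0.4190
G1 X1.75 Y3.03 E0.5587
G1 X-1.75 Y3.03 E0.6983
G1 X-3.50 Y0.00 E0.8380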